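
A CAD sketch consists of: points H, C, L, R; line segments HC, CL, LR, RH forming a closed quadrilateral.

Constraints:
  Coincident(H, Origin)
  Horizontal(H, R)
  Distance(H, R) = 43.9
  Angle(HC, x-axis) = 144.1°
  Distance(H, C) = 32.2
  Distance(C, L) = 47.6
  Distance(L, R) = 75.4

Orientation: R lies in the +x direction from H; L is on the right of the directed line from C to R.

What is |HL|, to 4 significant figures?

38.62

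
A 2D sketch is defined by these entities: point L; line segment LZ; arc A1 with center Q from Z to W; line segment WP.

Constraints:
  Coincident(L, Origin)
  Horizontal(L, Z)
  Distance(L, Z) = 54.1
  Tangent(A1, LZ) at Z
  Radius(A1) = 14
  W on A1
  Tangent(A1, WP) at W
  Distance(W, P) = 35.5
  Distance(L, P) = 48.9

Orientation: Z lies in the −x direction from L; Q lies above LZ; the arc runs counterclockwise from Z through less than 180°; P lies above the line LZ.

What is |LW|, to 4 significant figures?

42.13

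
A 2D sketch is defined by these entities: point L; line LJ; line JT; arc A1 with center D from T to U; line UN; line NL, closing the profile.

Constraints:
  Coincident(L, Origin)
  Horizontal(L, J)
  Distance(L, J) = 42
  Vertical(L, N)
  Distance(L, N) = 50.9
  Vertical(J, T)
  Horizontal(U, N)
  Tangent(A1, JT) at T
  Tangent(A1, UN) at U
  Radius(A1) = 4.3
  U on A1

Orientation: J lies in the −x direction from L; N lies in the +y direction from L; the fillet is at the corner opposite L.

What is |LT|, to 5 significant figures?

62.734

L is at the origin; L and J share the same y with |LJ| = 42.0 and J on the −x side, so J = (-42.000, 0.0000). L and N share the same x with |LN| = 50.9 and N on the +y side, so N = (0.0000, 50.900). The virtual corner opposite L is at (-42.000, 50.900). A1 meets JT tangentially, so DT is at right angles to JT and the tangent condition forces DU to be normal to UN, with radius 4.3, so the center D sits 4.3 in from both sides at D = (-37.700, 46.600). That places the tangent points at T = (-42.000, 46.600) on JT and U = (-37.700, 50.900) on UN. Then |LT| = |T − L| = 62.734.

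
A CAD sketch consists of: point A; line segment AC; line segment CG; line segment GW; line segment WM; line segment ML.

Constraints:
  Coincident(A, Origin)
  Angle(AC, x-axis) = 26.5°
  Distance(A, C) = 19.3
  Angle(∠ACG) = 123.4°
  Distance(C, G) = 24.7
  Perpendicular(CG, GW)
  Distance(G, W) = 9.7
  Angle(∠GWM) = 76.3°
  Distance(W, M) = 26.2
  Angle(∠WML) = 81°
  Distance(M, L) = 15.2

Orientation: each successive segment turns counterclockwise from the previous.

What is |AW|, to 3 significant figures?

35.9

∠ACG = 123.4° gives CG at 83.1° from the x-axis; with |CG| = 24.7, G = (20.2, 33.1). CG ⟂ GW, so GW runs at 173°; with |GW| = 9.7, W = (10.6, 34.3). Then |AW| = |W − A| = 35.9.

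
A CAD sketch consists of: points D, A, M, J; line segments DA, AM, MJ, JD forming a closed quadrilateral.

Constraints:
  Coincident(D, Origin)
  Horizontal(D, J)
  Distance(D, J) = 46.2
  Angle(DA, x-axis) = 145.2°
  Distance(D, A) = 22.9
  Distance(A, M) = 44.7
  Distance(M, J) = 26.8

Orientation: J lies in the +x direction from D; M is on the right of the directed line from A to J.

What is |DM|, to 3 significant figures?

22.1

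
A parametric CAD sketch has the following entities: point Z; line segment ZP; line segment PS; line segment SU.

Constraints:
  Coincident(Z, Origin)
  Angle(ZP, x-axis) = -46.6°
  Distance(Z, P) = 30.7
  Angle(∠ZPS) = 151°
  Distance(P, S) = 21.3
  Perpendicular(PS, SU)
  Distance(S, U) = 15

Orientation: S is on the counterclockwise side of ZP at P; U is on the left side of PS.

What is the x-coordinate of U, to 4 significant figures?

45.93

Z is at the origin; ZP runs at -46.6° with length 30.7, so P = 30.7·(cos -46.6°, sin -46.6°) = (21.09, -22.31). ∠ZPS = 151.0°, so PS runs at -46.6° + (180° − 151.0°) = -17.60° from the x-axis; with |PS| = 21.3, S = P + 21.3·(cos -17.60°, sin -17.60°) = (41.40, -28.75). PS is perpendicular to SU; with |SU| = 15.0 on the left of PS, U = S + 15.0·(0.3024, 0.9532) = (45.93, -14.45). So U.x = 45.93.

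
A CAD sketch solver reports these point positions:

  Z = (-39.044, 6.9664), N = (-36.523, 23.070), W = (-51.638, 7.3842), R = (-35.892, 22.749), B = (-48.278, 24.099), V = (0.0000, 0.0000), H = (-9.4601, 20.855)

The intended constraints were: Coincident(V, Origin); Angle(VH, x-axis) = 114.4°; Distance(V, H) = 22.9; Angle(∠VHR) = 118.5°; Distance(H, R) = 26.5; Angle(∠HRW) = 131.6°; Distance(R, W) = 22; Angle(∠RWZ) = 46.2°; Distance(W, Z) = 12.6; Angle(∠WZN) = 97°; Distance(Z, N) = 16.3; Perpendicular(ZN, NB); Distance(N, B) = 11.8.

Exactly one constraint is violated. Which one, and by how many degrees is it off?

Perpendicular(ZN, NB) — off by 3.89°.

V = (0.00, 0.00) ✓; VH at 114.4° ✓; |VH| = 22.90 ✓; ∠VHR = 118.5° ✓; |HR| = 26.50 ✓; ∠HRW = 131.6° ✓; |RW| = 22.00 ✓; ∠RWZ = 46.20° ✓; |WZ| = 12.60 ✓; ∠WZN = 97.00° ✓; |ZN| = 16.30 ✓; ∠(ZN, NB) = 93.89° ✗; |NB| = 11.80 ✓.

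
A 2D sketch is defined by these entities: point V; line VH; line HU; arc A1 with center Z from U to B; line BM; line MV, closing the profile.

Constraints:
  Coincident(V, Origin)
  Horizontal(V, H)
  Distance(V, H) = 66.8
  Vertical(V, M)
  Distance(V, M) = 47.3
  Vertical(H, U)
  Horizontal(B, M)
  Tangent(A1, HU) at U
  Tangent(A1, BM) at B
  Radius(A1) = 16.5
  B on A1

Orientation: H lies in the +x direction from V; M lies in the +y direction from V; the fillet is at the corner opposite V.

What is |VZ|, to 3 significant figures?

59.0

V is at the origin; V and H share the same y with |VH| = 66.8 and H on the +x side, so H = (66.8, 0.00). V and M share the same x with |VM| = 47.3 and M on the +y side, so M = (0.00, 47.3). The virtual corner opposite V is at (66.8, 47.3). Tangency of A1 to HU means the radius ZU is perpendicular to HU and since A1 is tangent to BM there, ZB ⟂ BM, with radius 16.5, so the center Z sits 16.5 in from both sides at Z = (50.3, 30.8). Then |VZ| = |Z − V| = 59.0.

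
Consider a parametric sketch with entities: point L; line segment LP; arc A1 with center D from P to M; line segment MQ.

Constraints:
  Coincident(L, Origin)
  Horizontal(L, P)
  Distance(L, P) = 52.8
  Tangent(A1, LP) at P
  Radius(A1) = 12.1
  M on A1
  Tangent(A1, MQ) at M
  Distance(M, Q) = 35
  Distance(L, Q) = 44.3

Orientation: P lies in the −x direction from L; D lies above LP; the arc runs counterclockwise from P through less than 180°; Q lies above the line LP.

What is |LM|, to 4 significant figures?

42.72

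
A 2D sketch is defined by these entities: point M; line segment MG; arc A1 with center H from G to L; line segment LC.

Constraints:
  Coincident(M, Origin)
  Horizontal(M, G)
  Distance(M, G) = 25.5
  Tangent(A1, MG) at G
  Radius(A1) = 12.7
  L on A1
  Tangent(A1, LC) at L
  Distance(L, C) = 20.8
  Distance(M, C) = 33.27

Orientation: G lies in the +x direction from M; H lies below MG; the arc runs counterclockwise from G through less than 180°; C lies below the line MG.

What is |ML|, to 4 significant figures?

16.99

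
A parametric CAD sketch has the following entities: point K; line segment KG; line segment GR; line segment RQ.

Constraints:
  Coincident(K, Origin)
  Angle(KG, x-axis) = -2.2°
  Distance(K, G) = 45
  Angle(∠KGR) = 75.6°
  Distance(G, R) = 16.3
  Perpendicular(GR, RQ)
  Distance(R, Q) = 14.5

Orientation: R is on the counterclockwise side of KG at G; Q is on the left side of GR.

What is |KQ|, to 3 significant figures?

29.5

K is at the origin; KG runs at -2.2° with length 45.0, so G = 45.0·(cos -2.2°, sin -2.2°) = (45.0, -1.73). ∠KGR = 75.6°, so GR runs at -2.2° + (180° − 75.6°) = 102° from the x-axis; with |GR| = 16.3, R = G + 16.3·(cos 102°, sin 102°) = (41.5, 14.2). GR is perpendicular to RQ; with |RQ| = 14.5 on the left of GR, Q = R + 14.5·(-0.977, -0.211) = (27.3, 11.1). Then |KQ| = |Q − K| = 29.5.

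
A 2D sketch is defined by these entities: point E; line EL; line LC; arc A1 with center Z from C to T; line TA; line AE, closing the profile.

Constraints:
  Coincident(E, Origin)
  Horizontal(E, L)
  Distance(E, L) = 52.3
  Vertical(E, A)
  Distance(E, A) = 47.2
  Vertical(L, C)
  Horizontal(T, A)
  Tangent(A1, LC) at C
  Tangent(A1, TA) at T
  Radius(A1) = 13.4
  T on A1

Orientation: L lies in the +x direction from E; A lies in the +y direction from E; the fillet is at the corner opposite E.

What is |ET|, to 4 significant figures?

61.16

E is at the origin; E and L share the same y with |EL| = 52.3 and L on the +x side, so L = (52.30, 0.000). E and A share the same x with |EA| = 47.2 and A on the +y side, so A = (0.000, 47.20). The virtual corner opposite E is at (52.30, 47.20). The tangent condition forces ZC to be normal to LC and the tangent condition forces ZT to be normal to TA, with radius 13.4, so the center Z sits 13.4 in from both sides at Z = (38.90, 33.80). That places the tangent points at C = (52.30, 33.80) on LC and T = (38.90, 47.20) on TA. Then |ET| = |T − E| = 61.16.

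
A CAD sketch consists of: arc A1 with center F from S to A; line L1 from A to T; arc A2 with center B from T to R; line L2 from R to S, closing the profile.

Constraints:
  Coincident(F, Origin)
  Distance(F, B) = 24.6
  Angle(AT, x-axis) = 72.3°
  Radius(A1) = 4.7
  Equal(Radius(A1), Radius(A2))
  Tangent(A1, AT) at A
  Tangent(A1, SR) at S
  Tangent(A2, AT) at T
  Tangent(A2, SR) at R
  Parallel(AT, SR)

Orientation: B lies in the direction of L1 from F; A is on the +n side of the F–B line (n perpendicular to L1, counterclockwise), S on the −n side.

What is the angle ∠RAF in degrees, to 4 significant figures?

69.09°

The slot axis is L1's direction at 72.3°, so u = (cos 72.3°, sin 72.3°) = (0.3040, 0.9527) and n = (−sin 72.3°, cos 72.3°) = (-0.9527, 0.3040). F is at the origin and B lies 24.6 along u from F, so B = 24.6·u = (7.479, 23.44). Tangency of A1 to both parallel lines with radius 4.7 puts A and S at F ± 4.7·n: A = (-4.478, 1.429), S = (4.478, -1.429). Equal radii place T and R the same way about B: T = B + 4.7·n = (3.002, 24.86), R = B − 4.7·n = (11.96, 22.01). Then cos ∠RAF = AR·AF / (|AR||AF|), giving 69.09°.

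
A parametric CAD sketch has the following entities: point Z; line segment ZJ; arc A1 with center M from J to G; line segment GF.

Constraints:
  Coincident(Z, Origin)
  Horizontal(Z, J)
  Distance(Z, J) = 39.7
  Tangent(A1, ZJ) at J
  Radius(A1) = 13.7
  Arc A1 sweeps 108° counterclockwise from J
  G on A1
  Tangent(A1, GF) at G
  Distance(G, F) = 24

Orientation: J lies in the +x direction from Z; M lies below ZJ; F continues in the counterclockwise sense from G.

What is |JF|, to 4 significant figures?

41.14

Z is at the origin; Z and J share the same y with |ZJ| = 39.7 and J on the +x side, so J = (39.70, 0.000). A1 meets ZJ tangentially, so MJ is at right angles to ZJ, so M = J + (0, -13.7) = (39.70, -13.70). On A1, J sits at bearing 90° from M; a 108° counterclockwise sweep puts G at bearing 198°, so G = M + 13.7·(cos 198°, sin 198°) = (26.67, -17.93). A1 meets GF tangentially, so MG is at right angles to GF, so GF runs along (−sin 198°, cos 198°); with |GF| = 24.0, F = (34.09, -40.76). Then |JF| = |F − J| = 41.14.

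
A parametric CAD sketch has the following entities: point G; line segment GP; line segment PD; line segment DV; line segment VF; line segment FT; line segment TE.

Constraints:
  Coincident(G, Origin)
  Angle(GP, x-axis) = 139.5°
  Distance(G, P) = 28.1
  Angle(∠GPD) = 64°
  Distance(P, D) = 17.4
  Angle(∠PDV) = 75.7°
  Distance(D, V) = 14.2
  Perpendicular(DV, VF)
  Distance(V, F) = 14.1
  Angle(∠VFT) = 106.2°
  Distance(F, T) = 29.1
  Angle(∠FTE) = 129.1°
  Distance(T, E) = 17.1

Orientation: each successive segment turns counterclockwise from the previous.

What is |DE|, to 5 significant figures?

30.477

G is at the origin; GP runs at 139.5° with length 28.1, so P = (-21.367, 18.249). ∠GPD = 64.0° gives PD at -104.50° from the x-axis; with |PD| = 17.4, D = (-25.724, 1.4037). ∠PDV = 75.7° gives DV at -0.20000° from the x-axis; with |DV| = 14.2, V = (-11.524, 1.3542). The perpendicularity gives VF at right angles to DV, so VF runs at 89.800°; with |VF| = 14.1, F = (-11.475, 15.454). ∠VFT = 106.2° gives FT at 163.60° from the x-axis; with |FT| = 29.1, T = (-39.391, 23.670). ∠FTE = 129.1° gives TE at -145.50° from the x-axis; with |TE| = 17.1, E = (-53.483, 13.985). Then |DE| = |E − D| = 30.477.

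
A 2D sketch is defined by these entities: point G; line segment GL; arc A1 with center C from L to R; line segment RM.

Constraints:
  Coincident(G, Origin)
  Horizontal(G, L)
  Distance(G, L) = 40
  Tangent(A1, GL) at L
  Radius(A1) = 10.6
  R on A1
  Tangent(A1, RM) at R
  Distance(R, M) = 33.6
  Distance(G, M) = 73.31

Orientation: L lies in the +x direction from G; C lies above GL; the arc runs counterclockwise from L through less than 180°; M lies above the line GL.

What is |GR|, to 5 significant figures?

50.102

G is at the origin; GL is horizontal with |GL| = 40.0 and L on the +x side, so L = (40.000, 0.0000). A1 meets GL tangentially, so CL is at right angles to GL, so C = L + (0, 10.6) = (40.000, 10.600). Since CR ⟂ RM (tangency), |CM| = √(10.6² + 33.6²) = 35.232 regardless of where R sits on A1. So M lies on both circle(G, 73.31) and circle(C, 35.232); the above-GL intersection is M = (63.241, 37.079). R is the foot of the tangent from M: R = (49.701, 6.3284).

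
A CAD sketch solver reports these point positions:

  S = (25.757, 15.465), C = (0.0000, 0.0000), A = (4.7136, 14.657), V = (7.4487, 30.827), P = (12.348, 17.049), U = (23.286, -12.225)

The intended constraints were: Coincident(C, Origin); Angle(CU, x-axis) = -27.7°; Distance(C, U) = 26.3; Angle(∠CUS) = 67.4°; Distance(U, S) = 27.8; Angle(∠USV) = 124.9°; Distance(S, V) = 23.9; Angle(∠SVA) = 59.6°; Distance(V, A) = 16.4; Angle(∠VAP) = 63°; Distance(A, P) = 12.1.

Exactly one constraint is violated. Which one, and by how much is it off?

Distance(A, P) = 12.1 — off by 4.10.

C = (0.00, 0.00) ✓; CU at -27.70° ✓; |CU| = 26.30 ✓; ∠CUS = 67.40° ✓; |US| = 27.80 ✓; ∠USV = 124.9° ✓; |SV| = 23.90 ✓; ∠SVA = 59.60° ✓; |VA| = 16.40 ✓; ∠VAP = 63.00° ✓; |AP| = 8.000 ✗.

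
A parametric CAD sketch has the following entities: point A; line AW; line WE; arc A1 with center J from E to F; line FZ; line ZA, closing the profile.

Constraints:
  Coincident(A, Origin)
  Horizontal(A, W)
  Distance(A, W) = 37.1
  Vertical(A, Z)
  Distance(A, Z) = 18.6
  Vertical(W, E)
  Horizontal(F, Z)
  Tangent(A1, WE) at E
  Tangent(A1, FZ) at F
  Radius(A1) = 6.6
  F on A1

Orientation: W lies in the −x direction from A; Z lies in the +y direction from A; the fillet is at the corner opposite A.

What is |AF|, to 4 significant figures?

35.72

A is at the origin; A and W share the same y with |AW| = 37.1 and W on the −x side, so W = (-37.10, 0.000). A and Z share the same x with |AZ| = 18.6 and Z on the +y side, so Z = (0.000, 18.60). The virtual corner opposite A is at (-37.10, 18.60). Since A1 is tangent to WE there, JE ⟂ WE and A1 meets FZ tangentially, so JF is at right angles to FZ, with radius 6.6, so the center J sits 6.6 in from both sides at J = (-30.50, 12.00). That places the tangent points at E = (-37.10, 12.00) on WE and F = (-30.50, 18.60) on FZ. Then |AF| = |F − A| = 35.72.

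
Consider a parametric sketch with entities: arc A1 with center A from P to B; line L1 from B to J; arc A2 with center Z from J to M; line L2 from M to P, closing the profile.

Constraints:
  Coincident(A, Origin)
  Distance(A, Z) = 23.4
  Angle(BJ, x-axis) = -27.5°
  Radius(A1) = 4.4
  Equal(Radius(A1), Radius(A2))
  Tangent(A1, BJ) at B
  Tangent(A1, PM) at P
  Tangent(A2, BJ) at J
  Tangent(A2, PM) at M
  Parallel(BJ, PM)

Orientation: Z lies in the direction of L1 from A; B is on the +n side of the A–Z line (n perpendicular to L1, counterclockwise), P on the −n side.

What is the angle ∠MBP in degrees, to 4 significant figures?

69.39°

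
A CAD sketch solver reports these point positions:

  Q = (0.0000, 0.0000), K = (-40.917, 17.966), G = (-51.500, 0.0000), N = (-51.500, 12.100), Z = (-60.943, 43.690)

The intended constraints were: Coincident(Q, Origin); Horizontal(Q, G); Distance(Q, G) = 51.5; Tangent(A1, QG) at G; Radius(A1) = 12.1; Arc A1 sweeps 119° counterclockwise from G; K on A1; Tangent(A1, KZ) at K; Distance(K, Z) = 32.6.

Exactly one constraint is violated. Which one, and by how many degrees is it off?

Tangent(A1, KZ) at K — off by 8.90°.

Q = (0.00, 0.00) ✓; Q.y = 0.00, G.y = 0.00 ✓; |QG| = 51.50 ✓; ∠(NG, GQ) = 90.00° ✓; |NG| = 12.10 ✓; bearing(N→K) − bearing(N→G) = 119.0° ✓; |NK| = 12.10 ✓; ∠(NK, KZ) = 81.10° ✗; |KZ| = 32.60 ✓.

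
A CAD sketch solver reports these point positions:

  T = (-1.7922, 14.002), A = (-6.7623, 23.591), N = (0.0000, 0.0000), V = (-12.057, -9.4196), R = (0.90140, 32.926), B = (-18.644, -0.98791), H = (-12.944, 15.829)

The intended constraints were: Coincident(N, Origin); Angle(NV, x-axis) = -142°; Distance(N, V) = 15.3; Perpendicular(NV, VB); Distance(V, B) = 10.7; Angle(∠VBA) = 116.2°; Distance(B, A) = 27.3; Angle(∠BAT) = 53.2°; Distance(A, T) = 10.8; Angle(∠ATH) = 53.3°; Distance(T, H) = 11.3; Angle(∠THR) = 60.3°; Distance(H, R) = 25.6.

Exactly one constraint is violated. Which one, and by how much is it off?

Distance(H, R) = 25.6 — off by 3.60.

N = (0.00, 0.00) ✓; NV at -142.0° ✓; |NV| = 15.30 ✓; ∠(NV, VB) = 90.00° ✓; |VB| = 10.70 ✓; ∠VBA = 116.2° ✓; |BA| = 27.30 ✓; ∠BAT = 53.20° ✓; |AT| = 10.80 ✓; ∠ATH = 53.30° ✓; |TH| = 11.30 ✓; ∠THR = 60.30° ✓; |HR| = 22.00 ✗.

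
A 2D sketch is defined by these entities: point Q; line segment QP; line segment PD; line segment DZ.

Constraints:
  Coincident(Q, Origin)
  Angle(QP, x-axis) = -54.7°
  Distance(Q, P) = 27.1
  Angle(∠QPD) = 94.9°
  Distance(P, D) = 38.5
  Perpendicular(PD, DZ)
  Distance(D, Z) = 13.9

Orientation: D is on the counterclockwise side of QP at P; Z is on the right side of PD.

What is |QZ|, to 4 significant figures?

57.78

∠QPD = 94.9°, so PD runs at -54.7° + (180° − 94.9°) = 30.40° from the x-axis; with |PD| = 38.5, D = P + 38.5·(cos 30.40°, sin 30.40°) = (48.87, -2.635). PD is perpendicular to DZ; with |DZ| = 13.9 on the right of PD, Z = D + 13.9·(0.5060, -0.8625) = (55.90, -14.62). Then |QZ| = |Z − Q| = 57.78.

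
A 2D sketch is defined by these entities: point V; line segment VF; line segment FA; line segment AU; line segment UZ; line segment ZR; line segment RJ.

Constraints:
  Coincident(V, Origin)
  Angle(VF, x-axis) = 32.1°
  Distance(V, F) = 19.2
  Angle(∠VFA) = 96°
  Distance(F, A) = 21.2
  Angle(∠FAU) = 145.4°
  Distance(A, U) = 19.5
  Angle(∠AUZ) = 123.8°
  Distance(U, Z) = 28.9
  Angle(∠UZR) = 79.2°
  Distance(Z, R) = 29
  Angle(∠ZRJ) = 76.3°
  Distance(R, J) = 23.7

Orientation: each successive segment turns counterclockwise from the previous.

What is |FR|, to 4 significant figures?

35.17

V is at the origin; VF runs at 32.1° with length 19.2, so F = (16.26, 10.20). ∠VFA = 96.0° gives FA at 116.1° from the x-axis; with |FA| = 21.2, A = (6.938, 29.24). ∠FAU = 145.4° gives AU at 150.7° from the x-axis; with |AU| = 19.5, U = (-10.07, 38.78). ∠AUZ = 123.8° gives UZ at -153.1° from the x-axis; with |UZ| = 28.9, Z = (-35.84, 25.71). ∠UZR = 79.2° gives ZR at -52.30° from the x-axis; with |ZR| = 29.0, R = (-18.11, 2.763). Then |FR| = |R − F| = 35.17.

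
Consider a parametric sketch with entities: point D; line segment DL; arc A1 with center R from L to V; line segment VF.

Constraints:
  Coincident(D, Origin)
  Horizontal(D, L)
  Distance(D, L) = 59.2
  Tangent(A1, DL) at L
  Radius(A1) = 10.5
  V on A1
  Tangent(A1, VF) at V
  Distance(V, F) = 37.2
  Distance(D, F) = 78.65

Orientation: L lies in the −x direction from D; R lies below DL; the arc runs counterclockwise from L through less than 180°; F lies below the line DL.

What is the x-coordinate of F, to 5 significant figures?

-61.451

D is at the origin; D and L share the same y with |DL| = 59.2 and L on the −x side, so L = (-59.200, 0.0000). Tangency of A1 to DL means the radius RL is perpendicular to DL, so R = L + (0, -10.5) = (-59.200, -10.500). Since RV ⟂ VF (tangency), |RF| = √(10.5² + 37.2²) = 38.653 regardless of where V sits on A1. So F lies on both circle(D, 78.65) and circle(R, 38.653); the below-DL intersection is F = (-61.451, -49.088). V is the foot of the tangent from F: V = (-69.454, -12.759).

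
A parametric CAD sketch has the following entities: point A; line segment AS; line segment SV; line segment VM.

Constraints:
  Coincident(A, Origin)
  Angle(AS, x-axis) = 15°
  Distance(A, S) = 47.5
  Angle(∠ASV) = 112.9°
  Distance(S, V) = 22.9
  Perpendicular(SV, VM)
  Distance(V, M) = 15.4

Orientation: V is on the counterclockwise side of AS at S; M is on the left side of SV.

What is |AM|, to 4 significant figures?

50.17

A is at the origin; AS runs at 15.0° with length 47.5, so S = 47.5·(cos 15.0°, sin 15.0°) = (45.88, 12.29). ∠ASV = 112.9°, so SV runs at 15.0° + (180° − 112.9°) = 82.10° from the x-axis; with |SV| = 22.9, V = S + 22.9·(cos 82.10°, sin 82.10°) = (49.03, 34.98). SV ⟂ VM; with |VM| = 15.4 on the left of SV, M = V + 15.4·(-0.9905, 0.1374) = (33.78, 37.09). Then |AM| = |M − A| = 50.17.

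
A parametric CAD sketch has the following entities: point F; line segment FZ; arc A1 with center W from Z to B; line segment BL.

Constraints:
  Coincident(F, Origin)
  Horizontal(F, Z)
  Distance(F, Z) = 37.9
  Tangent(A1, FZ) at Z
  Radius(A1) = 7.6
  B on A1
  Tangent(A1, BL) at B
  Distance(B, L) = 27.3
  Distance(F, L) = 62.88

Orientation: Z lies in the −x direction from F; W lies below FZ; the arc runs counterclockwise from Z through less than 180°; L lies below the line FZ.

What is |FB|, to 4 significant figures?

45.18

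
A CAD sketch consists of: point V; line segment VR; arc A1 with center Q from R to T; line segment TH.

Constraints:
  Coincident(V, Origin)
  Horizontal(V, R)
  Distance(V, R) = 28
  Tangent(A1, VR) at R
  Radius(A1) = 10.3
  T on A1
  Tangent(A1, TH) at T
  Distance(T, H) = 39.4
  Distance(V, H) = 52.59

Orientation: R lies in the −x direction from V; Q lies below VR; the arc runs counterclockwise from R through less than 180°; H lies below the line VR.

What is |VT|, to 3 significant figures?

40.0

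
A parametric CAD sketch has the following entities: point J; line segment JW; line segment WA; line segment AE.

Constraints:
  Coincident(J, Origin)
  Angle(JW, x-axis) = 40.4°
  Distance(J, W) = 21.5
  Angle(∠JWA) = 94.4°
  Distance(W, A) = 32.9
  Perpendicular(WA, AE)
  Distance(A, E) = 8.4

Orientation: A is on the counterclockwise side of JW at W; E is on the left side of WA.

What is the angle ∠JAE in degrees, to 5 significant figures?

58.182°

∠JWA = 94.4°, so WA runs at 40.4° + (180° − 94.4°) = 126.00° from the x-axis; with |WA| = 32.9, A = W + 32.9·(cos 126.00°, sin 126.00°) = (-2.9651, 40.551). The perpendicularity gives AE at right angles to WA; with |AE| = 8.4 on the left of WA, E = A + 8.4·(-0.80902, -0.58779) = (-9.7608, 35.614). Then cos ∠JAE = AJ·AE / (|AJ||AE|), giving 58.182°.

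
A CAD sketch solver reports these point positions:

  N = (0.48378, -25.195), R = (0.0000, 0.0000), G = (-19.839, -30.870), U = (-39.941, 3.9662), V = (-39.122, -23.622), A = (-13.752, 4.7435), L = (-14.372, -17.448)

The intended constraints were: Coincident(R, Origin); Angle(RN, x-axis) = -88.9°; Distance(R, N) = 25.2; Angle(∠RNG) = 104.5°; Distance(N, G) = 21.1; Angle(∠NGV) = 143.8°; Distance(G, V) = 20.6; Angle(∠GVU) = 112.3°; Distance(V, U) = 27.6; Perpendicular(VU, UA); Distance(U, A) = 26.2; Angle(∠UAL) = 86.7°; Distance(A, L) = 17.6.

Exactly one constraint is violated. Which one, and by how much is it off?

Distance(A, L) = 17.6 — off by 4.60.

R = (0.00, 0.00) ✓; RN at -88.90° ✓; |RN| = 25.20 ✓; ∠RNG = 104.5° ✓; |NG| = 21.10 ✓; ∠NGV = 143.8° ✓; |GV| = 20.60 ✓; ∠GVU = 112.3° ✓; |VU| = 27.60 ✓; ∠(VU, UA) = 90.00° ✓; |UA| = 26.20 ✓; ∠UAL = 86.70° ✓; |AL| = 22.20 ✗.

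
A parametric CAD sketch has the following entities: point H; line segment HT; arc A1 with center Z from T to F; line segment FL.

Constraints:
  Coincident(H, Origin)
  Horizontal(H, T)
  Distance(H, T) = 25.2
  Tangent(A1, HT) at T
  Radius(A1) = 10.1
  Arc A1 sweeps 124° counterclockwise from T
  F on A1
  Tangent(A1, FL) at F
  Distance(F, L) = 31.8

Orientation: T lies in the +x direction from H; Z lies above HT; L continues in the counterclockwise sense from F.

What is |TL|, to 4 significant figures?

43.15

On A1, T sits at bearing -90° from Z; a 124° counterclockwise sweep puts F at bearing 34°, so F = Z + 10.1·(cos 34°, sin 34°) = (33.57, 15.75). A1 meets FL tangentially, so ZF is at right angles to FL, so FL runs along (−sin 34°, cos 34°); with |FL| = 31.8, L = (15.79, 42.11). Then |TL| = |L − T| = 43.15.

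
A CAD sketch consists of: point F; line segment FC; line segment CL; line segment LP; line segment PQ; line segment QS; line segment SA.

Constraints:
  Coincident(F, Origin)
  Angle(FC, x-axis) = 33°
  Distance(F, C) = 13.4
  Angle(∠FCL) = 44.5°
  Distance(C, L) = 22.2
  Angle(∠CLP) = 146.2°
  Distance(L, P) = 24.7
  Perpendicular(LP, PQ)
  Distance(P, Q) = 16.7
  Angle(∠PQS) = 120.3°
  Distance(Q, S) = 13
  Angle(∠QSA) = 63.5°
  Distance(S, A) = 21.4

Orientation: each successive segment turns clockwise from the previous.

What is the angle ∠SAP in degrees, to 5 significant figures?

94.773°

F is at the origin; FC runs at 33.0° with length 13.4, so C = (11.238, 7.2982). ∠FCL = 44.5° gives CL at -102.50° from the x-axis; with |CL| = 22.2, L = (6.4332, -14.376). ∠CLP = 146.2° gives LP at -136.30° from the x-axis; with |LP| = 24.7, P = (-11.424, -31.440). LP is perpendicular to PQ, so PQ runs at 133.70°; with |PQ| = 16.7, Q = (-22.962, -19.367). ∠PQS = 120.3° gives QS at 74.000° from the x-axis; with |QS| = 13.0, S = (-19.379, -6.8705). ∠QSA = 63.5° gives SA at -42.500° from the x-axis; with |SA| = 21.4, A = (-3.6008, -21.328). Then cos ∠SAP = AS·AP / (|AS||AP|), giving 94.773°.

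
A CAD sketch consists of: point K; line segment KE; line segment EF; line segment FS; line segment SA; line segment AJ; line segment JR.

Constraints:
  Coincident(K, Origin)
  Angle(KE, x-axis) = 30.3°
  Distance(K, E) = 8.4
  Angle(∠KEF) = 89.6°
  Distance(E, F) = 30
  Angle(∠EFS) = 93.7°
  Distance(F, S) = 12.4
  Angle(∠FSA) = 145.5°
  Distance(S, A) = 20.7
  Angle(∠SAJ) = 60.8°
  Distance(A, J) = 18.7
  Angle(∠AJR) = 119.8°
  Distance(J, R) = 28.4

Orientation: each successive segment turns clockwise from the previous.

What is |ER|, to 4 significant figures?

27.27

K is at the origin; KE runs at 30.3° with length 8.4, so E = (7.253, 4.238). ∠KEF = 89.6° gives EF at -60.10° from the x-axis; with |EF| = 30.0, F = (22.21, -21.77). ∠EFS = 93.7° gives FS at -146.4° from the x-axis; with |FS| = 12.4, S = (11.88, -28.63). ∠FSA = 145.5° gives SA at 179.1° from the x-axis; with |SA| = 20.7, A = (-8.819, -28.31). ∠SAJ = 60.8° gives AJ at 59.90° from the x-axis; with |AJ| = 18.7, J = (0.5597, -12.13). ∠AJR = 119.8° gives JR at -0.3000° from the x-axis; with |JR| = 28.4, R = (28.96, -12.28). Then |ER| = |R − E| = 27.27.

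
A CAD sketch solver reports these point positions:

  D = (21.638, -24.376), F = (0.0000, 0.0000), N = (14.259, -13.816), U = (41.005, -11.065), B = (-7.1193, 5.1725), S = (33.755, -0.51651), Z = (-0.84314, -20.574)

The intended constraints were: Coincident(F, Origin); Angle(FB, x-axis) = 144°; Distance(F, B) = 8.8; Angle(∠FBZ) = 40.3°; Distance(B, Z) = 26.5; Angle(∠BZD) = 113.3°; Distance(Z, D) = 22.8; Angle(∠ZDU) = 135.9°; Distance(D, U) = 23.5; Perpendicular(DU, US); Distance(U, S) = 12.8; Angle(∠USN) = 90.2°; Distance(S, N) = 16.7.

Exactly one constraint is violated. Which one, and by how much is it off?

Distance(S, N) = 16.7 — off by 6.90.

F = (0.00, 0.00) ✓; FB at 144.0° ✓; |FB| = 8.800 ✓; ∠FBZ = 40.30° ✓; |BZ| = 26.50 ✓; ∠BZD = 113.3° ✓; |ZD| = 22.80 ✓; ∠ZDU = 135.9° ✓; |DU| = 23.50 ✓; ∠(DU, US) = 90.00° ✓; |US| = 12.80 ✓; ∠USN = 90.20° ✓; |SN| = 23.60 ✗.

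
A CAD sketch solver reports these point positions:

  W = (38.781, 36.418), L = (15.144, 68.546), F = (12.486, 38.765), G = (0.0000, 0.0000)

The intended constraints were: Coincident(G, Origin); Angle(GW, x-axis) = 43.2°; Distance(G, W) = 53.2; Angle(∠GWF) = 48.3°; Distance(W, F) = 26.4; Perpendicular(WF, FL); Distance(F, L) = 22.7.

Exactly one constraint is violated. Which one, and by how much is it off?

Distance(F, L) = 22.7 — off by 7.20.

G = (0.00, 0.00) ✓; GW at 43.20° ✓; |GW| = 53.20 ✓; ∠GWF = 48.30° ✓; |WF| = 26.40 ✓; ∠(WF, FL) = 90.00° ✓; |FL| = 29.90 ✗.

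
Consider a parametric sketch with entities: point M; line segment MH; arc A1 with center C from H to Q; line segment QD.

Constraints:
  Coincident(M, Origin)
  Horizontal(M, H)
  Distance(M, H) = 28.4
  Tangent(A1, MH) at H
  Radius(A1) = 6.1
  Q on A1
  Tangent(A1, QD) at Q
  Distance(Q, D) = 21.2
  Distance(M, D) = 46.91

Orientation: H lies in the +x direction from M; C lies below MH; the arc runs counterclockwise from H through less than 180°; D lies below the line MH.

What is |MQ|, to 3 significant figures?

26.4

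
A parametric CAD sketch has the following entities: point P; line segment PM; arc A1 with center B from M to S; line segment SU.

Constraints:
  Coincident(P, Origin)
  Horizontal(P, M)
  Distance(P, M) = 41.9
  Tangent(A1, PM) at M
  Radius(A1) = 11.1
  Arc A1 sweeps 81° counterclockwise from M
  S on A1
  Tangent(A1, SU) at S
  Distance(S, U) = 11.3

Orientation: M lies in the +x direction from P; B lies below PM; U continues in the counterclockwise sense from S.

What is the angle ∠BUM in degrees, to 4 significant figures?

21.68°

P is at the origin; PM is horizontal with |PM| = 41.9 and M on the +x side, so M = (41.90, 0.000). A1 meets PM tangentially, so BM is at right angles to PM, so B = M + (0, -11.1) = (41.90, -11.10). On A1, M sits at bearing 90° from B; an 81° counterclockwise sweep puts S at bearing 171°, so S = B + 11.1·(cos 171°, sin 171°) = (30.94, -9.364). A1 meets SU tangentially, so BS is at right angles to SU, so SU runs along (−sin 171°, cos 171°); with |SU| = 11.3, U = (29.17, -20.52). Then cos ∠BUM = UB·UM / (|UB||UM|), giving 21.68°.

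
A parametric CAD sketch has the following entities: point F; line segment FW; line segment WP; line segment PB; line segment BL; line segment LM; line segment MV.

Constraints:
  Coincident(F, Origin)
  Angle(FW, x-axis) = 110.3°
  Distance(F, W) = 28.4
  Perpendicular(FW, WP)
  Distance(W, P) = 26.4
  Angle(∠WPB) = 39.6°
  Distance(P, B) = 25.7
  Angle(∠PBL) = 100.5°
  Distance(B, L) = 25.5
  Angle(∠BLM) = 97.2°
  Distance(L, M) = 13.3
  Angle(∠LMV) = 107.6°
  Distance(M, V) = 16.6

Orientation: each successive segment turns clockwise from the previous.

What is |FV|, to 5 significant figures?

36.702

F is at the origin; FW runs at 110.3° with length 28.4, so W = (-9.8530, 26.636). FW is perpendicular to WP, so WP runs at 20.300°; with |WP| = 26.4, P = (14.907, 35.795). ∠WPB = 39.6° gives PB at -120.10° from the x-axis; with |PB| = 25.7, B = (2.0185, 13.561). ∠PBL = 100.5° gives BL at 160.40° from the x-axis; with |BL| = 25.5, L = (-22.004, 22.115). ∠BLM = 97.2° gives LM at 77.600° from the x-axis; with |LM| = 13.3, M = (-19.148, 35.105). ∠LMV = 107.6° gives MV at 5.2000° from the x-axis; with |MV| = 16.6, V = (-2.6163, 36.609). Then |FV| = |V − F| = 36.702.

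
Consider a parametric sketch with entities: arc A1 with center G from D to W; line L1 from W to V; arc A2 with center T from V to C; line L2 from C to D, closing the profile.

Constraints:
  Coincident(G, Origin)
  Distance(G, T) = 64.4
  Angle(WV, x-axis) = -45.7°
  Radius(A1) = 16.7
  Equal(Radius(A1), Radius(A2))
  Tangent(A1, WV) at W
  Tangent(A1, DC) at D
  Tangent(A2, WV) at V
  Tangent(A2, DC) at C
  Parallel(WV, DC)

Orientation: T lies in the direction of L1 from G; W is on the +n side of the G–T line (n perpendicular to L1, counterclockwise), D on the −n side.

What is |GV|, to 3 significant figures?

66.5

The slot axis is L1's direction at -45.7°, so u = (cos -45.7°, sin -45.7°) = (0.698, -0.716) and n = (−sin -45.7°, cos -45.7°) = (0.716, 0.698). G is at the origin and T lies 64.4 along u from G, so T = 64.4·u = (45.0, -46.1). Tangency of A1 to both parallel lines with radius 16.7 puts W and D at G ± 16.7·n: W = (12.0, 11.7), D = (-12.0, -11.7). Equal radii place V and C the same way about T: V = T + 16.7·n = (56.9, -34.4), C = T − 16.7·n = (33.0, -57.8). Then |GV| = |V − G| = 66.5.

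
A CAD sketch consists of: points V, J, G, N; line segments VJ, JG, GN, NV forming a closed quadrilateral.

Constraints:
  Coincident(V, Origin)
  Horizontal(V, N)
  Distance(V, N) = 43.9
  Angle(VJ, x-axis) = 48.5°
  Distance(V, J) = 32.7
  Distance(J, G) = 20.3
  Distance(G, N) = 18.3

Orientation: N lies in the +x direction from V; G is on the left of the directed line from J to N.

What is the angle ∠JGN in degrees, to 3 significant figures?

118°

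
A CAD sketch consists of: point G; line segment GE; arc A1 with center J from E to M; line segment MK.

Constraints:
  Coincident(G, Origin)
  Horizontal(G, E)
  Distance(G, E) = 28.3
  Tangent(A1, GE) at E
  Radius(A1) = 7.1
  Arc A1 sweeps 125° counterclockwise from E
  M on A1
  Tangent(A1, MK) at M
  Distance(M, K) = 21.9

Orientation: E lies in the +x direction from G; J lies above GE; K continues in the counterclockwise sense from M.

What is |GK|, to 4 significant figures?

36.22

On A1, E sits at bearing -90° from J; a 125° counterclockwise sweep puts M at bearing 35°, so M = J + 7.1·(cos 35°, sin 35°) = (34.12, 11.17). A1 meets MK tangentially, so JM is at right angles to MK, so MK runs along (−sin 35°, cos 35°); with |MK| = 21.9, K = (21.55, 29.11). Then |GK| = |K − G| = 36.22.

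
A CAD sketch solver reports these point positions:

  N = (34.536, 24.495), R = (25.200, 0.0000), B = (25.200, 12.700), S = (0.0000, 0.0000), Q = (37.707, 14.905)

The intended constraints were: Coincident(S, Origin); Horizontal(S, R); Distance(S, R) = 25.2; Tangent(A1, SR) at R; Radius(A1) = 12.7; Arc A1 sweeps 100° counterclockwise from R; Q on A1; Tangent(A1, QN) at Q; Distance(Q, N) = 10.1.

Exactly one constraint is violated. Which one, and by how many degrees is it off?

Tangent(A1, QN) at Q — off by 8.30°.

S = (0.00, 0.00) ✓; S.y = 0.00, R.y = 0.00 ✓; |SR| = 25.20 ✓; ∠(BR, RS) = 90.00° ✓; |BR| = 12.70 ✓; bearing(B→Q) − bearing(B→R) = 100.0° ✓; |BQ| = 12.70 ✓; ∠(BQ, QN) = 81.70° ✗; |QN| = 10.10 ✓.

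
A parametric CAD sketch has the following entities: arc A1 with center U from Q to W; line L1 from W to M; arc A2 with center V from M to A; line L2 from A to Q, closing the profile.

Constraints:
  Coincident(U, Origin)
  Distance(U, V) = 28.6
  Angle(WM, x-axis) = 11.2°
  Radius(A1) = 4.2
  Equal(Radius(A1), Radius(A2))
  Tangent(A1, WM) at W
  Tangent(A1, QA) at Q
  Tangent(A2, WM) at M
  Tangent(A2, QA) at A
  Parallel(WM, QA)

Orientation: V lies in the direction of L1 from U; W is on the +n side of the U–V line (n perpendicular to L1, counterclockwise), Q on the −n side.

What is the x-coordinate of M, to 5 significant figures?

27.240

The slot axis is L1's direction at 11.2°, so u = (cos 11.2°, sin 11.2°) = (0.98096, 0.19423) and n = (−sin 11.2°, cos 11.2°) = (-0.19423, 0.98096). U is at the origin and V lies 28.6 along u from U, so V = 28.6·u = (28.055, 5.5551). Tangency of A1 to both parallel lines with radius 4.2 puts W and Q at U ± 4.2·n: W = (-0.81578, 4.1200), Q = (0.81578, -4.1200). Equal radii place M and A the same way about V: M = V + 4.2·n = (27.240, 9.6751), A = V − 4.2·n = (28.871, 1.4351). So M.x = 27.240.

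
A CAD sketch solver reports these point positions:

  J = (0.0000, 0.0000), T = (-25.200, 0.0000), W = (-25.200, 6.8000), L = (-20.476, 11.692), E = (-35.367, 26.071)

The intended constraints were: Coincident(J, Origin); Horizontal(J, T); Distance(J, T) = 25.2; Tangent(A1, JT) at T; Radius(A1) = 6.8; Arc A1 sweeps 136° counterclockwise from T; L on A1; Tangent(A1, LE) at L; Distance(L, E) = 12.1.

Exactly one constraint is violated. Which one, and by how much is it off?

Distance(L, E) = 12.1 — off by 8.60.

J = (0.00, 0.00) ✓; J.y = 0.00, T.y = 0.00 ✓; |JT| = 25.20 ✓; ∠(WT, TJ) = 90.00° ✓; |WT| = 6.800 ✓; bearing(W→L) − bearing(W→T) = 136.0° ✓; |WL| = 6.801 ✓; ∠(WL, LE) = 90.00° ✓; |LE| = 20.70 ✗.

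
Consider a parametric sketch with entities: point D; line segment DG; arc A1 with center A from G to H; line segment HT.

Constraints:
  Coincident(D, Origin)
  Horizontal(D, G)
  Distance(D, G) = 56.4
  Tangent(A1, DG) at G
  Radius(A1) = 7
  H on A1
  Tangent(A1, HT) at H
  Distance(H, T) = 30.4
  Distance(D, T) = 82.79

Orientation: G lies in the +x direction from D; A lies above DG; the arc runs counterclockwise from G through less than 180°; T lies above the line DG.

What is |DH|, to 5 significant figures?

62.669

D is at the origin; DG is horizontal with |DG| = 56.4 and G on the +x side, so G = (56.400, 0.0000). Tangency of A1 to DG means the radius AG is perpendicular to DG, so A = G + (0, 7) = (56.400, 7.0000). Since AH ⟂ HT (tangency), |AT| = √(7.0² + 30.4²) = 31.196 regardless of where H sits on A1. So T lies on both circle(D, 82.79) and circle(A, 31.196); the above-DG intersection is T = (76.994, 30.432). H is the foot of the tangent from T: H = (62.561, 3.6765).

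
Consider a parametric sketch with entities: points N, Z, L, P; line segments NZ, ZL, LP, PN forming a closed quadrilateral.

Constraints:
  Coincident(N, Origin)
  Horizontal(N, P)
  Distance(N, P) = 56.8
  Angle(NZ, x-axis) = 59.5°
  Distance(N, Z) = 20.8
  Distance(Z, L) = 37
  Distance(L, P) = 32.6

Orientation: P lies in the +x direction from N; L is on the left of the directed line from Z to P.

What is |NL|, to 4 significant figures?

54.66

Checks: |ZL| = 37.00 ✓; |LP| = 32.60 ✓.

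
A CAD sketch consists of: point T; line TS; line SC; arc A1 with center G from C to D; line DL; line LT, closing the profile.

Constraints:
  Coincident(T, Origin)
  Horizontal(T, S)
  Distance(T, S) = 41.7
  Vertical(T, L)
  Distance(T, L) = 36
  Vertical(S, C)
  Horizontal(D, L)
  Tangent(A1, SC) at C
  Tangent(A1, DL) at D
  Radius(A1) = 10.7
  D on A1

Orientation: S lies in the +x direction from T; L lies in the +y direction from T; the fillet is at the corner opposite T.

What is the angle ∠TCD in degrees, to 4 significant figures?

76.25°

The virtual corner opposite T is at (41.70, 36.00). Since A1 is tangent to SC there, GC ⟂ SC and A1 meets DL tangentially, so GD is at right angles to DL, with radius 10.7, so the center G sits 10.7 in from both sides at G = (31.00, 25.30). That places the tangent points at C = (41.70, 25.30) on SC and D = (31.00, 36.00) on DL. Then cos ∠TCD = CT·CD / (|CT||CD|), giving 76.25°.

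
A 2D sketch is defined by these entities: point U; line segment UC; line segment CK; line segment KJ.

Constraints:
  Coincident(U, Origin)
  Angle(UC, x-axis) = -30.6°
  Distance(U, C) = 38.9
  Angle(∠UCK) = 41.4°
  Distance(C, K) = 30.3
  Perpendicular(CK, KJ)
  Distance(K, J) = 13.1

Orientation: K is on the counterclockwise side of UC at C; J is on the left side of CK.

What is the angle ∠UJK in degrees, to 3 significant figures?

175°

U is at the origin; UC runs at -30.6° with length 38.9, so C = 38.9·(cos -30.6°, sin -30.6°) = (33.5, -19.8). ∠UCK = 41.4°, so CK runs at -30.6° + (180° − 41.4°) = 108° from the x-axis; with |CK| = 30.3, K = C + 30.3·(cos 108°, sin 108°) = (24.1, 9.02). CK ⟂ KJ; with |KJ| = 13.1 on the left of CK, J = K + 13.1·(-0.951, -0.309) = (11.7, 4.97). Then cos ∠UJK = JU·JK / (|JU||JK|), giving 175°.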